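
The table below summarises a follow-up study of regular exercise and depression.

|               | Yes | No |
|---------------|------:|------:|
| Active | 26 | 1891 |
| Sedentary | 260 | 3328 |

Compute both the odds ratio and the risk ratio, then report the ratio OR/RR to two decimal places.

0.94

Cells: a = 26, b = 1891, c = 260, d = 3328.
OR = (26·3328)/(1891·260) = 86528/491660 = 0.17599
Risk in exposed = 26/1917 = 0.01356; risk in unexposed = 260/3588 = 0.07246; RR = 0.18717
OR/RR = 0.17599 / 0.18717 = 0.94029
The outcome is rare in both groups, so OR ≈ RR (ratio near 1).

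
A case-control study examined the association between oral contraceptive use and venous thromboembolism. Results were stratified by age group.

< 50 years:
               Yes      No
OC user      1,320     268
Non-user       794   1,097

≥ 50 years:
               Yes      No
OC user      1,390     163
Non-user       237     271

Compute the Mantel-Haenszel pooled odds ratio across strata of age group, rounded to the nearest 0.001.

7.496

OR_MH = Σ(aᵢdᵢ/nᵢ) / Σ(bᵢcᵢ/nᵢ), where nᵢ is the stratum total.
Stratum 1 (< 50 years): n = 3479; a·d/n = 1320·1097/3479 = 416.2231; b·c/n = 268·794/3479 = 61.1647
Stratum 2 (≥ 50 years): n = 2061; a·d/n = 1390·271/2061 = 182.7705; b·c/n = 163·237/2061 = 18.7438
OR_MH = (416.2231 + 182.7705) / (61.1647 + 18.7438) = 598.9936 / 79.9085 = 7.49599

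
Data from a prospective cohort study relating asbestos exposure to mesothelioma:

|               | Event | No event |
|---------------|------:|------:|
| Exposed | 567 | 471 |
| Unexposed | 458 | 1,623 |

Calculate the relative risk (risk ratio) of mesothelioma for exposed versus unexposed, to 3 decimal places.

2.482

Cells: a = 567, b = 471, c = 458, d = 1623.
Risk in exposed = 567/1038 = 0.54624; risk in unexposed = 458/2081 = 0.22009.
RR = 0.54624 / 0.22009 = 2.48195
The risk among the exposed is 2.48 times that among the unexposed.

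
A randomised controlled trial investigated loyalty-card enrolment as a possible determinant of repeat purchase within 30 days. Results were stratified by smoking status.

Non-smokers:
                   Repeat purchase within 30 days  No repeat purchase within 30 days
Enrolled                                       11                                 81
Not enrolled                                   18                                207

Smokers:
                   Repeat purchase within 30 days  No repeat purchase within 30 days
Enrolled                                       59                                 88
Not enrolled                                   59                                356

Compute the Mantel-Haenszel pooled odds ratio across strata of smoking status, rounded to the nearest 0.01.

OR_MH = Σ(aᵢdᵢ/nᵢ) / Σ(bᵢcᵢ/nᵢ), where nᵢ is the stratum total.
Stratum 1 (Non-smokers): n = 317; a·d/n = 11·207/317 = 7.1830; b·c/n = 81·18/317 = 4.5994
Stratum 2 (Smokers): n = 562; a·d/n = 59·356/562 = 37.3737; b·c/n = 88·59/562 = 9.2384
OR_MH = (7.1830 + 37.3737) / (4.5994 + 9.2384) = 44.5566 / 13.8378 = 3.21992

3.22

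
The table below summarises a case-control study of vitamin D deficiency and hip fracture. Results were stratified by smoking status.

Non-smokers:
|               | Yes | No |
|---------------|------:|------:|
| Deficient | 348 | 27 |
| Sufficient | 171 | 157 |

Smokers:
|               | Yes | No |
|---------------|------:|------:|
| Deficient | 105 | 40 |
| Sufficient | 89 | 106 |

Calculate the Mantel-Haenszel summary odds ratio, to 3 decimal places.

OR_MH = Σ(aᵢdᵢ/nᵢ) / Σ(bᵢcᵢ/nᵢ), where nᵢ is the stratum total.
Stratum 1 (Non-smokers): n = 703; a·d/n = 348·157/703 = 77.7183; b·c/n = 27·171/703 = 6.5676
Stratum 2 (Smokers): n = 340; a·d/n = 105·106/340 = 32.7353; b·c/n = 40·89/340 = 10.4706
OR_MH = (77.7183 + 32.7353) / (6.5676 + 10.4706) = 110.4536 / 17.0382 = 6.48272

6.483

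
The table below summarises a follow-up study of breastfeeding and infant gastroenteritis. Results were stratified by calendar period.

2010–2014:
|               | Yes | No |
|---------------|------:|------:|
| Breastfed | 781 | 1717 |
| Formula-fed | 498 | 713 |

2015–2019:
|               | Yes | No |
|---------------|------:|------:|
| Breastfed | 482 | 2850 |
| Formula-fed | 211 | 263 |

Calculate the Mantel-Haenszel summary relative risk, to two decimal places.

RR_MH = Σ(aᵢ·n₀ᵢ/nᵢ) / Σ(cᵢ·n₁ᵢ/nᵢ), with n₁ᵢ = aᵢ+bᵢ (exposed), n₀ᵢ = cᵢ+dᵢ (unexposed), nᵢ = n₁ᵢ+n₀ᵢ.
Stratum 1 (2010–2014): n₁ = 2498, n₀ = 1211, n = 3709; a·n₀/n = 781·1211/3709 = 254.9989; c·n₁/n = 498·2498/3709 = 335.4015
Stratum 2 (2015–2019): n₁ = 3332, n₀ = 474, n = 3806; a·n₀/n = 482·474/3806 = 60.0284; c·n₁/n = 211·3332/3806 = 184.7220
RR_MH = (254.9989 + 60.0284) / (335.4015 + 184.7220) = 315.0273 / 520.1235 = 0.60568

0.61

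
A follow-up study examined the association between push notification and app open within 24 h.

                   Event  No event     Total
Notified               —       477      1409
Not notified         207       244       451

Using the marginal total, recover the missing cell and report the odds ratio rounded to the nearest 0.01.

2.30

The missing cell is in the exposed row: 1409 − 477 = 932.
So a = 932, b = 477, c = 207, d = 244.
OR = (a·d)/(b·c) = (932 × 244) / (477 × 207) = 227408 / 98739 = 2.30312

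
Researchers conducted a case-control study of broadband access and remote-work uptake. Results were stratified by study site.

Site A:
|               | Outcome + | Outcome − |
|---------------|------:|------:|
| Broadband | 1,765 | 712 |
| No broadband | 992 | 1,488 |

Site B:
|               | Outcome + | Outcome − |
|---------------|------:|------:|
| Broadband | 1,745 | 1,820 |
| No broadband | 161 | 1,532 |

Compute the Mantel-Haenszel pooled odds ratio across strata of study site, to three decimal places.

OR_MH = Σ(aᵢdᵢ/nᵢ) / Σ(bᵢcᵢ/nᵢ), where nᵢ is the stratum total.
Stratum 1 (Site A): n = 4957; a·d/n = 1765·1488/4957 = 529.8205; b·c/n = 712·992/4957 = 142.4862
Stratum 2 (Site B): n = 5258; a·d/n = 1745·1532/5258 = 508.4329; b·c/n = 1820·161/5258 = 55.7284
OR_MH = (529.8205 + 508.4329) / (142.4862 + 55.7284) = 1038.2533 / 198.2146 = 5.23803

5.238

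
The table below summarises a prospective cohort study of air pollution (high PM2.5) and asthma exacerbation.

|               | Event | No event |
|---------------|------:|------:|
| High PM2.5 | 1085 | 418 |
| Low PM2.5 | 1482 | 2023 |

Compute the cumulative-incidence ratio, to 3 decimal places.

Cells: a = 1085, b = 418, c = 1482, d = 2023.
Risk in exposed = 1085/1503 = 0.72189; risk in unexposed = 1482/3505 = 0.42282.
RR = 0.72189 / 0.42282 = 1.70730
The risk among the exposed is 1.71 times that among the unexposed.

1.707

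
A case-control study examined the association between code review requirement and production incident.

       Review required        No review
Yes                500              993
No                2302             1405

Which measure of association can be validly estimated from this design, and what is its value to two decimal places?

0.31

Reading the table with exposure as columns: a = 500 (Review required, case), b = 2302 (Review required, non-case), c = 993 (No review, case), d = 1405.
This is a case-control study: participants were sampled on outcome status, so risks in the source population cannot be estimated directly — relative risk is not valid here. The odds ratio is the appropriate measure.
OR = (a·d)/(b·c) = (500 × 1405) / (2302 × 993) = 702500 / 2285886 = 0.30732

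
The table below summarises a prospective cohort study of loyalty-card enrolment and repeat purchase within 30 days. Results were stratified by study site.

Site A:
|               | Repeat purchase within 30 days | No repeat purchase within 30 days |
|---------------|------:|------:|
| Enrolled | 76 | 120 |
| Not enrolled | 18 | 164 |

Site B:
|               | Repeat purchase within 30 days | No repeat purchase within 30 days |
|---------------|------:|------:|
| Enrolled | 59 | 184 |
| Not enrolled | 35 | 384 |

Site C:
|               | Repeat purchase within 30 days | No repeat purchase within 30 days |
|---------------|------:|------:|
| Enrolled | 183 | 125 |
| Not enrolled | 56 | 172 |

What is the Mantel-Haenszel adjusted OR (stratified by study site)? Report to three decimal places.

4.418

OR_MH = Σ(aᵢdᵢ/nᵢ) / Σ(bᵢcᵢ/nᵢ), where nᵢ is the stratum total.
Stratum 1 (Site A): n = 378; a·d/n = 76·164/378 = 32.9735; b·c/n = 120·18/378 = 5.7143
Stratum 2 (Site B): n = 662; a·d/n = 59·384/662 = 34.2236; b·c/n = 184·35/662 = 9.7281
Stratum 3 (Site C): n = 536; a·d/n = 183·172/536 = 58.7239; b·c/n = 125·56/536 = 13.0597
OR_MH = (32.9735 + 34.2236 + 58.7239) / (5.7143 + 9.7281 + 13.0597) = 125.9210 / 28.5021 = 4.41796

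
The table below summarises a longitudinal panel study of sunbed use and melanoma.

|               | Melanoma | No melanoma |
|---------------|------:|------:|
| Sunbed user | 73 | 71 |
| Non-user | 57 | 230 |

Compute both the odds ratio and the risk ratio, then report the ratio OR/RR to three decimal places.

Cells: a = 73, b = 71, c = 57, d = 230.
OR = (73·230)/(71·57) = 16790/4047 = 4.14875
Risk in exposed = 73/144 = 0.50694; risk in unexposed = 57/287 = 0.19861; RR = 2.55251
OR/RR = 4.14875 / 2.55251 = 1.62536
The outcome is not rare, so the OR lies further from 1 than the RR.

1.625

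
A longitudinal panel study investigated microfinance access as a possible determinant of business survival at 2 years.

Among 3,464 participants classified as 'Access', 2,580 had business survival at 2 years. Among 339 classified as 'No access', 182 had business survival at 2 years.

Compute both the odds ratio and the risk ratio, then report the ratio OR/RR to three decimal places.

1.815

From the description: a = 2580, b = 884, c = 182, d = 157.
OR = (2580·157)/(884·182) = 405060/160888 = 2.51765
Risk in exposed = 2580/3464 = 0.74480; risk in unexposed = 182/339 = 0.53687; RR = 1.38730
OR/RR = 2.51765 / 1.38730 = 1.81479
The outcome is not rare, so the OR lies further from 1 than the RR.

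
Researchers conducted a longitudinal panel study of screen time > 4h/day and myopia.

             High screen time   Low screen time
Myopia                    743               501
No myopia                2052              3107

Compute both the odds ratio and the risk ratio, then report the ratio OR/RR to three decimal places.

1.173

Reading the table with exposure as columns: a = 743 (High screen time, case), b = 2052 (High screen time, non-case), c = 501 (Low screen time, case), d = 3107.
OR = (743·3107)/(2052·501) = 2308501/1028052 = 2.24551
Risk in exposed = 743/2795 = 0.26583; risk in unexposed = 501/3608 = 0.13886; RR = 1.91441
OR/RR = 2.24551 / 1.91441 = 1.17295
The outcome is not rare, so the OR lies further from 1 than the RR.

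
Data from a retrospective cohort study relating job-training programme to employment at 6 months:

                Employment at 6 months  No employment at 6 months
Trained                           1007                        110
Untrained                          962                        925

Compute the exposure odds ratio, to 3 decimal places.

Cells: a = 1007, b = 110, c = 962, d = 925.
OR = (a·d)/(b·c) = (1007 × 925) / (110 × 962) = 931475 / 105820 = 8.80245
The odds of employment at 6 months are about 8.80 times as high in the trained group.

8.802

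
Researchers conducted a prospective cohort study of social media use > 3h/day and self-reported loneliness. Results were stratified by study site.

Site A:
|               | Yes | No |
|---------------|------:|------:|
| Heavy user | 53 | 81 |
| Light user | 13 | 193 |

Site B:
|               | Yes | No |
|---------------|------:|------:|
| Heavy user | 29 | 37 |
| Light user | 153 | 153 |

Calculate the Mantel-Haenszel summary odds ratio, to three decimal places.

2.294

OR_MH = Σ(aᵢdᵢ/nᵢ) / Σ(bᵢcᵢ/nᵢ), where nᵢ is the stratum total.
Stratum 1 (Site A): n = 340; a·d/n = 53·193/340 = 30.0853; b·c/n = 81·13/340 = 3.0971
Stratum 2 (Site B): n = 372; a·d/n = 29·153/372 = 11.9274; b·c/n = 37·153/372 = 15.2177
OR_MH = (30.0853 + 11.9274) / (3.0971 + 15.2177) = 42.0127 / 18.3148 = 2.29392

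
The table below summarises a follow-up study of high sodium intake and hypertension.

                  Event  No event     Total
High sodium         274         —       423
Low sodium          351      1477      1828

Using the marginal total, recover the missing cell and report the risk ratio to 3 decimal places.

3.373

The missing cell is in the exposed row: 423 − 274 = 149.
So a = 274, b = 149, c = 351, d = 1477.
RR = [a/(a+b)] / [c/(c+d)] = (274/423) / (351/1828) = 0.64775/0.19201 = 3.37349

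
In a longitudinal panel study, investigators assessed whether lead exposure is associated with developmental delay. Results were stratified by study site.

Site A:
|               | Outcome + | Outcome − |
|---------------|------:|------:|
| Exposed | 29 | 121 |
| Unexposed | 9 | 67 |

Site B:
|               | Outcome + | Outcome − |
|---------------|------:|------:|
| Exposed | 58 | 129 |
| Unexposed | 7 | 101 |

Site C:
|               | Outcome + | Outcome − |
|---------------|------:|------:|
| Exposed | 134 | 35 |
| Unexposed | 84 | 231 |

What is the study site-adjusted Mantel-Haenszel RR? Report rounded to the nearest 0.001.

RR_MH = Σ(aᵢ·n₀ᵢ/nᵢ) / Σ(cᵢ·n₁ᵢ/nᵢ), with n₁ᵢ = aᵢ+bᵢ (exposed), n₀ᵢ = cᵢ+dᵢ (unexposed), nᵢ = n₁ᵢ+n₀ᵢ.
Stratum 1 (Site A): n₁ = 150, n₀ = 76, n = 226; a·n₀/n = 29·76/226 = 9.7522; c·n₁/n = 9·150/226 = 5.9735
Stratum 2 (Site B): n₁ = 187, n₀ = 108, n = 295; a·n₀/n = 58·108/295 = 21.2339; c·n₁/n = 7·187/295 = 4.4373
Stratum 3 (Site C): n₁ = 169, n₀ = 315, n = 484; a·n₀/n = 134·315/484 = 87.2107; c·n₁/n = 84·169/484 = 29.3306
RR_MH = (9.7522 + 21.2339 + 87.2107) / (5.9735 + 4.4373 + 29.3306) = 118.1969 / 39.7413 = 2.97416

2.974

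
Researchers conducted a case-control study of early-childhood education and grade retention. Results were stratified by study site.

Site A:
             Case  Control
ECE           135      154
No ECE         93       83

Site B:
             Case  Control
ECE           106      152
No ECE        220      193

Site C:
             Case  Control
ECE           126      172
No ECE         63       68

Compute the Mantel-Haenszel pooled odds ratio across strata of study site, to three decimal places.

0.704

OR_MH = Σ(aᵢdᵢ/nᵢ) / Σ(bᵢcᵢ/nᵢ), where nᵢ is the stratum total.
Stratum 1 (Site A): n = 465; a·d/n = 135·83/465 = 24.0968; b·c/n = 154·93/465 = 30.8000
Stratum 2 (Site B): n = 671; a·d/n = 106·193/671 = 30.4888; b·c/n = 152·220/671 = 49.8361
Stratum 3 (Site C): n = 429; a·d/n = 126·68/429 = 19.9720; b·c/n = 172·63/429 = 25.2587
OR_MH = (24.0968 + 30.4888 + 19.9720) / (30.8000 + 49.8361 + 25.2587) = 74.5576 / 105.8948 = 0.70407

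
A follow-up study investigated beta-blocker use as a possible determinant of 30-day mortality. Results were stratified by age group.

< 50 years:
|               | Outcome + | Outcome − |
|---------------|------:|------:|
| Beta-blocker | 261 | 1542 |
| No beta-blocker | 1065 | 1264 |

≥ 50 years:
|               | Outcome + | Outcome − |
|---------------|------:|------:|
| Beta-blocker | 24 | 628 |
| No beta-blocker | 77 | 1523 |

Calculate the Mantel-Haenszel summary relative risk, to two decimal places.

RR_MH = Σ(aᵢ·n₀ᵢ/nᵢ) / Σ(cᵢ·n₁ᵢ/nᵢ), with n₁ᵢ = aᵢ+bᵢ (exposed), n₀ᵢ = cᵢ+dᵢ (unexposed), nᵢ = n₁ᵢ+n₀ᵢ.
Stratum 1 (< 50 years): n₁ = 1803, n₀ = 2329, n = 4132; a·n₀/n = 261·2329/4132 = 147.1125; c·n₁/n = 1065·1803/4132 = 464.7132
Stratum 2 (≥ 50 years): n₁ = 652, n₀ = 1600, n = 2252; a·n₀/n = 24·1600/2252 = 17.0515; c·n₁/n = 77·652/2252 = 22.2931
RR_MH = (147.1125 + 17.0515) / (464.7132 + 22.2931) = 164.1640 / 487.0063 = 0.33709

0.34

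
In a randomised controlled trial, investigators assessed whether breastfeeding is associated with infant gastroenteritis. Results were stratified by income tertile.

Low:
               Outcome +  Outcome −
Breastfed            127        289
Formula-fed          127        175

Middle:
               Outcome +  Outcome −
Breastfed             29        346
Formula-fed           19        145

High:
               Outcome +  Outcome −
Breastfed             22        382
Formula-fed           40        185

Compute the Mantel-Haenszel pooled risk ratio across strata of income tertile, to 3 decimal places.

RR_MH = Σ(aᵢ·n₀ᵢ/nᵢ) / Σ(cᵢ·n₁ᵢ/nᵢ), with n₁ᵢ = aᵢ+bᵢ (exposed), n₀ᵢ = cᵢ+dᵢ (unexposed), nᵢ = n₁ᵢ+n₀ᵢ.
Stratum 1 (Low): n₁ = 416, n₀ = 302, n = 718; a·n₀/n = 127·302/718 = 53.4178; c·n₁/n = 127·416/718 = 73.5822
Stratum 2 (Middle): n₁ = 375, n₀ = 164, n = 539; a·n₀/n = 29·164/539 = 8.8237; c·n₁/n = 19·375/539 = 13.2189
Stratum 3 (High): n₁ = 404, n₀ = 225, n = 629; a·n₀/n = 22·225/629 = 7.8696; c·n₁/n = 40·404/629 = 25.6916
RR_MH = (53.4178 + 8.8237 + 7.8696) / (73.5822 + 13.2189 + 25.6916) = 70.1112 / 112.4927 = 0.62325

0.623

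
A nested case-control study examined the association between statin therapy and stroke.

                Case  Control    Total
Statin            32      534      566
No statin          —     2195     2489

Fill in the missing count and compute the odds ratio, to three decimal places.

0.447

The missing cell is in the unexposed row: 2489 − 2195 = 294.
So a = 32, b = 534, c = 294, d = 2195.
OR = (a·d)/(b·c) = (32 × 2195) / (534 × 294) = 70240 / 156996 = 0.44740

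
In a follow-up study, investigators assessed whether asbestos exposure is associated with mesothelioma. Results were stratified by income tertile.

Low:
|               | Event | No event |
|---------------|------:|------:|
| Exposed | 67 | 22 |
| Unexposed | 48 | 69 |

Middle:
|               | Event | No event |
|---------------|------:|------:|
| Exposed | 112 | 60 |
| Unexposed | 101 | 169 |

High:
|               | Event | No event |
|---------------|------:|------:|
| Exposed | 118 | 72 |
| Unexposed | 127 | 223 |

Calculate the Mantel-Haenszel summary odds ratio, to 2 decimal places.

OR_MH = Σ(aᵢdᵢ/nᵢ) / Σ(bᵢcᵢ/nᵢ), where nᵢ is the stratum total.
Stratum 1 (Low): n = 206; a·d/n = 67·69/206 = 22.4417; b·c/n = 22·48/206 = 5.1262
Stratum 2 (Middle): n = 442; a·d/n = 112·169/442 = 42.8235; b·c/n = 60·101/442 = 13.7104
Stratum 3 (High): n = 540; a·d/n = 118·223/540 = 48.7296; b·c/n = 72·127/540 = 16.9333
OR_MH = (22.4417 + 42.8235 + 48.7296) / (5.1262 + 13.7104 + 16.9333) = 113.9949 / 35.7700 = 3.18689

3.19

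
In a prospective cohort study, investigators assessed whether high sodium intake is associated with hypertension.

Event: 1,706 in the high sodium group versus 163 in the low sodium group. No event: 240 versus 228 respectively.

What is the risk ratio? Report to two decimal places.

2.10

From the description: a = 1706, b = 240, c = 163, d = 228.
Risk in exposed = 1706/1946 = 0.87667; risk in unexposed = 163/391 = 0.41688.
RR = 0.87667 / 0.41688 = 2.10293
The risk among the exposed is 2.10 times that among the unexposed.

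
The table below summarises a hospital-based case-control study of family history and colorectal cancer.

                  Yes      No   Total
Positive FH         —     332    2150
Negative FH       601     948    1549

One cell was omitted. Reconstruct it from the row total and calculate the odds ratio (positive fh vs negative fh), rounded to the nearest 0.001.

The missing cell is in the exposed row: 2150 − 332 = 1818.
So a = 1818, b = 332, c = 601, d = 948.
OR = (a·d)/(b·c) = (1818 × 948) / (332 × 601) = 1723464 / 199532 = 8.63753

8.638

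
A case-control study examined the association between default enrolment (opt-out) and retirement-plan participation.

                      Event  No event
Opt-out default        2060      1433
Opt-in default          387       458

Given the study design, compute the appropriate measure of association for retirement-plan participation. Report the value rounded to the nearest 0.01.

Cells: a = 2060, b = 1433, c = 387, d = 458.
This is a case-control study: participants were sampled on outcome status, so risks in the source population cannot be estimated directly — relative risk is not valid here. The odds ratio is the appropriate measure.
OR = (a·d)/(b·c) = (2060 × 458) / (1433 × 387) = 943480 / 554571 = 1.70128

1.70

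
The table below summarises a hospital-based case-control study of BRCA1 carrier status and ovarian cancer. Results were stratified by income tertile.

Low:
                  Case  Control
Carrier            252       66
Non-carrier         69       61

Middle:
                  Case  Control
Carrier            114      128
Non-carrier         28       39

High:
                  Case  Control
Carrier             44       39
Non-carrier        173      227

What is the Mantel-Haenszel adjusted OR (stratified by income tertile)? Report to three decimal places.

OR_MH = Σ(aᵢdᵢ/nᵢ) / Σ(bᵢcᵢ/nᵢ), where nᵢ is the stratum total.
Stratum 1 (Low): n = 448; a·d/n = 252·61/448 = 34.3125; b·c/n = 66·69/448 = 10.1652
Stratum 2 (Middle): n = 309; a·d/n = 114·39/309 = 14.3883; b·c/n = 128·28/309 = 11.5987
Stratum 3 (High): n = 483; a·d/n = 44·227/483 = 20.6791; b·c/n = 39·173/483 = 13.9689
OR_MH = (34.3125 + 14.3883 + 20.6791) / (10.1652 + 11.5987 + 13.9689) = 69.3799 / 35.7328 = 1.94163

1.942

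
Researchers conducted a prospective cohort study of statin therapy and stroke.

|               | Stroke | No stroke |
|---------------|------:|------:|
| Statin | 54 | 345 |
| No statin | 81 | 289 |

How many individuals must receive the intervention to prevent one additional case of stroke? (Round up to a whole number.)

Risk in treated group = 54/399 = 0.13534; risk in control = 81/370 = 0.21892.
Absolute risk reduction = 0.21892 − 0.13534 = 0.08358
NNT = 1 / ARR = 1 / 0.08358 = 11.965 → round up → 12

12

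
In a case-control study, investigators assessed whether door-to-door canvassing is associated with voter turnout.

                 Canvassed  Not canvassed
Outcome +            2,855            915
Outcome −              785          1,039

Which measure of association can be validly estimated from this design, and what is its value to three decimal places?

Reading the table with exposure as columns: a = 2855 (Canvassed, case), b = 785 (Canvassed, non-case), c = 915 (Not canvassed, case), d = 1039.
This is a case-control study: participants were sampled on outcome status, so risks in the source population cannot be estimated directly — relative risk is not valid here. The odds ratio is the appropriate measure.
OR = (a·d)/(b·c) = (2855 × 1039) / (785 × 915) = 2966345 / 718275 = 4.12982

4.130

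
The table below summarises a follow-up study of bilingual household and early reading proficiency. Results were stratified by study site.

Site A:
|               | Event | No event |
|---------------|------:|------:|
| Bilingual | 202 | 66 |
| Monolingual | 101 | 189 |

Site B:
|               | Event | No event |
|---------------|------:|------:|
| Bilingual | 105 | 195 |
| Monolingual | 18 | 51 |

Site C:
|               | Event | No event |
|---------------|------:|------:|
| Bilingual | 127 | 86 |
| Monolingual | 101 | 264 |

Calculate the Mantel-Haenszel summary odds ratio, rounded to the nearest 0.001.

3.863

OR_MH = Σ(aᵢdᵢ/nᵢ) / Σ(bᵢcᵢ/nᵢ), where nᵢ is the stratum total.
Stratum 1 (Site A): n = 558; a·d/n = 202·189/558 = 68.4194; b·c/n = 66·101/558 = 11.9462
Stratum 2 (Site B): n = 369; a·d/n = 105·51/369 = 14.5122; b·c/n = 195·18/369 = 9.5122
Stratum 3 (Site C): n = 578; a·d/n = 127·264/578 = 58.0069; b·c/n = 86·101/578 = 15.0277
OR_MH = (68.4194 + 14.5122 + 58.0069) / (11.9462 + 9.5122 + 15.0277) = 140.9385 / 36.4861 = 3.86280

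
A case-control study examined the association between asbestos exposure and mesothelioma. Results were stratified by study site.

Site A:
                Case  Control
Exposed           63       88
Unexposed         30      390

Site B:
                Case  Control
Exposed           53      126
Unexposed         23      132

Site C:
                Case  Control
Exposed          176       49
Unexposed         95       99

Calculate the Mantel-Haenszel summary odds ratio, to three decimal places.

OR_MH = Σ(aᵢdᵢ/nᵢ) / Σ(bᵢcᵢ/nᵢ), where nᵢ is the stratum total.
Stratum 1 (Site A): n = 571; a·d/n = 63·390/571 = 43.0298; b·c/n = 88·30/571 = 4.6235
Stratum 2 (Site B): n = 334; a·d/n = 53·132/334 = 20.9461; b·c/n = 126·23/334 = 8.6766
Stratum 3 (Site C): n = 419; a·d/n = 176·99/419 = 41.5847; b·c/n = 49·95/419 = 11.1098
OR_MH = (43.0298 + 20.9461 + 41.5847) / (4.6235 + 8.6766 + 11.1098) = 105.5606 / 24.4099 = 4.32450

4.324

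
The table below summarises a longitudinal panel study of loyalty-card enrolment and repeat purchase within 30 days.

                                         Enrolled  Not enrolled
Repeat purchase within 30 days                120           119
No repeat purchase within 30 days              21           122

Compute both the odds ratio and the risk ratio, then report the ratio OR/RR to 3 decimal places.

3.399

Reading the table with exposure as columns: a = 120 (Enrolled, case), b = 21 (Enrolled, non-case), c = 119 (Not enrolled, case), d = 122.
OR = (120·122)/(21·119) = 14640/2499 = 5.85834
Risk in exposed = 120/141 = 0.85106; risk in unexposed = 119/241 = 0.49378; RR = 1.72358
OR/RR = 5.85834 / 1.72358 = 3.39893
The outcome is not rare, so the OR lies further from 1 than the RR.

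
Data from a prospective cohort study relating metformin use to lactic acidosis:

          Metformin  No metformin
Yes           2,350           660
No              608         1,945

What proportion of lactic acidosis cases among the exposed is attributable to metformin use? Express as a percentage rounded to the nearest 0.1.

Reading the table with exposure as columns: a = 2350 (Metformin, case), b = 608 (Metformin, non-case), c = 660 (No metformin, case), d = 1945.
Risk in exposed = 2350/2958 = 0.79446; risk in unexposed = 660/2605 = 0.25336.
RR = 0.79446/0.25336 = 3.13569
AR% = (RR − 1)/RR × 100 = (3.13569 − 1)/3.13569 × 100 = 68.1091%

68.1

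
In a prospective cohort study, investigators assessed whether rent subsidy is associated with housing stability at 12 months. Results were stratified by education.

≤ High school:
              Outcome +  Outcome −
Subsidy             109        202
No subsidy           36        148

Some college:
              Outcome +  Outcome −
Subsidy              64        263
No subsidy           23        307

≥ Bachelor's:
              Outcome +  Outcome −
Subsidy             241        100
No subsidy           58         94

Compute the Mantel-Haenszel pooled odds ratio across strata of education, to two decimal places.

3.04

OR_MH = Σ(aᵢdᵢ/nᵢ) / Σ(bᵢcᵢ/nᵢ), where nᵢ is the stratum total.
Stratum 1 (≤ High school): n = 495; a·d/n = 109·148/495 = 32.5899; b·c/n = 202·36/495 = 14.6909
Stratum 2 (Some college): n = 657; a·d/n = 64·307/657 = 29.9056; b·c/n = 263·23/657 = 9.2070
Stratum 3 (≥ Bachelor's): n = 493; a·d/n = 241·94/493 = 45.9513; b·c/n = 100·58/493 = 11.7647
OR_MH = (32.5899 + 29.9056 + 45.9513) / (14.6909 + 9.2070 + 11.7647) = 108.4468 / 35.6626 = 3.04091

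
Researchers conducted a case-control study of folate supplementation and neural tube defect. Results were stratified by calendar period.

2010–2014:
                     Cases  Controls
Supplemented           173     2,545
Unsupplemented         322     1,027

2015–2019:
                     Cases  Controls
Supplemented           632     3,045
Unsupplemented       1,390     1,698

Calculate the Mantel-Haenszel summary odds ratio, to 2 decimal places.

0.24

OR_MH = Σ(aᵢdᵢ/nᵢ) / Σ(bᵢcᵢ/nᵢ), where nᵢ is the stratum total.
Stratum 1 (2010–2014): n = 4067; a·d/n = 173·1027/4067 = 43.6860; b·c/n = 2545·322/4067 = 201.4974
Stratum 2 (2015–2019): n = 6765; a·d/n = 632·1698/6765 = 158.6306; b·c/n = 3045·1390/6765 = 625.6541
OR_MH = (43.6860 + 158.6306) / (201.4974 + 625.6541) = 202.3166 / 827.1515 = 0.24459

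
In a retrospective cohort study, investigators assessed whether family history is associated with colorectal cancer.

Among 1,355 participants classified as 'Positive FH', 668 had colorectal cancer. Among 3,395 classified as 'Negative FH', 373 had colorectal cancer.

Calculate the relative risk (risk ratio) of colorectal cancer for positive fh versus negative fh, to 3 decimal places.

From the description: a = 668, b = 687, c = 373, d = 3022.
Risk in exposed = 668/1355 = 0.49299; risk in unexposed = 373/3395 = 0.10987.
RR = 0.49299 / 0.10987 = 4.48712
The risk among the exposed is 4.49 times that among the unexposed.

4.487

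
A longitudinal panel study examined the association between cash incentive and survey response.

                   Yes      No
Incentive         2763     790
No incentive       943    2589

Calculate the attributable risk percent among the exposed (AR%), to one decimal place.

65.7

Cells: a = 2763, b = 790, c = 943, d = 2589.
Risk in exposed = 2763/3553 = 0.77765; risk in unexposed = 943/3532 = 0.26699.
RR = 0.77765/0.26699 = 2.91269
AR% = (RR − 1)/RR × 100 = (2.91269 − 1)/2.91269 × 100 = 65.6675%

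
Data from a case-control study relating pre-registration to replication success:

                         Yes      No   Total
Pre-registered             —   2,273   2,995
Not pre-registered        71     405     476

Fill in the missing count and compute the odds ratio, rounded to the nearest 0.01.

The missing cell is in the exposed row: 2995 − 2273 = 722.
So a = 722, b = 2273, c = 71, d = 405.
OR = (a·d)/(b·c) = (722 × 405) / (2273 × 71) = 292410 / 161383 = 1.81190

1.81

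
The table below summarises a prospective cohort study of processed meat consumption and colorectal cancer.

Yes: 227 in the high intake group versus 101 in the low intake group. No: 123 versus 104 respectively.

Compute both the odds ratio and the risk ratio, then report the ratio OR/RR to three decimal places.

From the description: a = 227, b = 123, c = 101, d = 104.
OR = (227·104)/(123·101) = 23608/12423 = 1.90035
Risk in exposed = 227/350 = 0.64857; risk in unexposed = 101/205 = 0.49268; RR = 1.31641
OR/RR = 1.90035 / 1.31641 = 1.44359
The outcome is not rare, so the OR lies further from 1 than the RR.

1.444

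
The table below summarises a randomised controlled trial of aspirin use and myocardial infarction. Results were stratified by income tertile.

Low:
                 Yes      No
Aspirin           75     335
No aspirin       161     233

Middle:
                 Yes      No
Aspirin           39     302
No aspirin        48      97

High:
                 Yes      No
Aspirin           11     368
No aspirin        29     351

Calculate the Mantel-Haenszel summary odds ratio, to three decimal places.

OR_MH = Σ(aᵢdᵢ/nᵢ) / Σ(bᵢcᵢ/nᵢ), where nᵢ is the stratum total.
Stratum 1 (Low): n = 804; a·d/n = 75·233/804 = 21.7351; b·c/n = 335·161/804 = 67.0833
Stratum 2 (Middle): n = 486; a·d/n = 39·97/486 = 7.7840; b·c/n = 302·48/486 = 29.8272
Stratum 3 (High): n = 759; a·d/n = 11·351/759 = 5.0870; b·c/n = 368·29/759 = 14.0606
OR_MH = (21.7351 + 7.7840 + 5.0870) / (67.0833 + 29.8272 + 14.0606) = 34.6060 / 110.9711 = 0.31185

0.312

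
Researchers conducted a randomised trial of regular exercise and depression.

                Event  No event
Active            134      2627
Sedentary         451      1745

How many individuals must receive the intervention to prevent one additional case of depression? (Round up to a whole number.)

7

Risk in treated group = 134/2761 = 0.04853; risk in control = 451/2196 = 0.20537.
Absolute risk reduction = 0.20537 − 0.04853 = 0.15684
NNT = 1 / ARR = 1 / 0.15684 = 6.376 → round up → 7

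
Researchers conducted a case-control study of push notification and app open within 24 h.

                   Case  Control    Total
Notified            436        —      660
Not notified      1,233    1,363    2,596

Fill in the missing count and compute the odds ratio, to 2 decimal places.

The missing cell is in the exposed row: 660 − 436 = 224.
So a = 436, b = 224, c = 1233, d = 1363.
OR = (a·d)/(b·c) = (436 × 1363) / (224 × 1233) = 594268 / 276192 = 2.15165

2.15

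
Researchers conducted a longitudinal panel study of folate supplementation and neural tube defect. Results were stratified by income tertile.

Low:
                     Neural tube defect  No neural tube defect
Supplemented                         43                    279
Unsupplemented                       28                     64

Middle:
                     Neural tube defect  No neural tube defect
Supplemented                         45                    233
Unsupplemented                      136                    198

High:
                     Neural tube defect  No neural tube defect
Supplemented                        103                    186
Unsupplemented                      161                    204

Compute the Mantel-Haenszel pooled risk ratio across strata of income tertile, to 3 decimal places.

RR_MH = Σ(aᵢ·n₀ᵢ/nᵢ) / Σ(cᵢ·n₁ᵢ/nᵢ), with n₁ᵢ = aᵢ+bᵢ (exposed), n₀ᵢ = cᵢ+dᵢ (unexposed), nᵢ = n₁ᵢ+n₀ᵢ.
Stratum 1 (Low): n₁ = 322, n₀ = 92, n = 414; a·n₀/n = 43·92/414 = 9.5556; c·n₁/n = 28·322/414 = 21.7778
Stratum 2 (Middle): n₁ = 278, n₀ = 334, n = 612; a·n₀/n = 45·334/612 = 24.5588; c·n₁/n = 136·278/612 = 61.7778
Stratum 3 (High): n₁ = 289, n₀ = 365, n = 654; a·n₀/n = 103·365/654 = 57.4847; c·n₁/n = 161·289/654 = 71.1453
RR_MH = (9.5556 + 24.5588 + 57.4847) / (21.7778 + 61.7778 + 71.1453) = 91.5991 / 154.7008 = 0.59210

0.592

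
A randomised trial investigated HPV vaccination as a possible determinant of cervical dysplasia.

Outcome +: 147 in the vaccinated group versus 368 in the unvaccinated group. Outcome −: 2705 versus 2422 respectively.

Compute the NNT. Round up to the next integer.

Risk in treated group = 147/2852 = 0.05154; risk in control = 368/2790 = 0.13190.
Absolute risk reduction = 0.13190 − 0.05154 = 0.08036
NNT = 1 / ARR = 1 / 0.08036 = 12.444 → round up → 13

13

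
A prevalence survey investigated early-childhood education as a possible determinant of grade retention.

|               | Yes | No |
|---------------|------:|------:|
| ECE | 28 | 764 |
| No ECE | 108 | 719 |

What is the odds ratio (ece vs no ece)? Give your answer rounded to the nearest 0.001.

0.244

Cells: a = 28, b = 764, c = 108, d = 719.
OR = (a·d)/(b·c) = (28 × 719) / (764 × 108) = 20132 / 82512 = 0.24399
Exposure is associated with lower odds of grade retention (OR = 0.24 < 1).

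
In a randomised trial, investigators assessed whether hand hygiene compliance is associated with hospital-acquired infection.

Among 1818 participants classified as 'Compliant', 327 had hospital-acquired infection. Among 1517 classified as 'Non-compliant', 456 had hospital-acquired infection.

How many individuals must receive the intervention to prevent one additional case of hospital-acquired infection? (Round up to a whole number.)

9

Risk in treated group = 327/1818 = 0.17987; risk in control = 456/1517 = 0.30059.
Absolute risk reduction = 0.30059 − 0.17987 = 0.12073
NNT = 1 / ARR = 1 / 0.12073 = 8.283 → round up → 9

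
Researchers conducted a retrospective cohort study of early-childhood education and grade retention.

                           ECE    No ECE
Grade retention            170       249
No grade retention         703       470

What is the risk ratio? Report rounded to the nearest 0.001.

0.562

Reading the table with exposure as columns: a = 170 (ECE, case), b = 703 (ECE, non-case), c = 249 (No ECE, case), d = 470.
Risk in exposed = 170/873 = 0.19473; risk in unexposed = 249/719 = 0.34631.
RR = 0.19473 / 0.34631 = 0.56229
The risk is 44% lower among the exposed than among the unexposed.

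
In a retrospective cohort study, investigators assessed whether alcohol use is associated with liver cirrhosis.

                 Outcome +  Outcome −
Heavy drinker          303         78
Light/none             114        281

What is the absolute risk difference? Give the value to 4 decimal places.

Cells: a = 303, b = 78, c = 114, d = 281.
Risk in exposed = 303/381 = 0.795276; risk in unexposed = 114/395 = 0.288608.
Risk difference = 0.795276 − 0.288608 = 0.506668

0.5067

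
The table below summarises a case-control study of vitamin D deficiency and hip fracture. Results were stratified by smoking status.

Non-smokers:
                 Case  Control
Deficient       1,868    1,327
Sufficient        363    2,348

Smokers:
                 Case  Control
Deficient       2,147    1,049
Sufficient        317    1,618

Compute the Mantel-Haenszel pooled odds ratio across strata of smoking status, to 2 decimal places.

OR_MH = Σ(aᵢdᵢ/nᵢ) / Σ(bᵢcᵢ/nᵢ), where nᵢ is the stratum total.
Stratum 1 (Non-smokers): n = 5906; a·d/n = 1868·2348/5906 = 742.6454; b·c/n = 1327·363/5906 = 81.5613
Stratum 2 (Smokers): n = 5131; a·d/n = 2147·1618/5131 = 677.0310; b·c/n = 1049·317/5131 = 64.8086
OR_MH = (742.6454 + 677.0310) / (81.5613 + 64.8086) = 1419.6764 / 146.3699 = 9.69924

9.70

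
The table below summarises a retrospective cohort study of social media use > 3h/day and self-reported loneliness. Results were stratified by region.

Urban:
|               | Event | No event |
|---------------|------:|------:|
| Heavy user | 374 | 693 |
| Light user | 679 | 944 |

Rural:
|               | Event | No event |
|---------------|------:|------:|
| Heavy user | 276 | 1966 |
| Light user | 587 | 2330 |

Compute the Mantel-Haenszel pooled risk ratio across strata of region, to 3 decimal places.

RR_MH = Σ(aᵢ·n₀ᵢ/nᵢ) / Σ(cᵢ·n₁ᵢ/nᵢ), with n₁ᵢ = aᵢ+bᵢ (exposed), n₀ᵢ = cᵢ+dᵢ (unexposed), nᵢ = n₁ᵢ+n₀ᵢ.
Stratum 1 (Urban): n₁ = 1067, n₀ = 1623, n = 2690; a·n₀/n = 374·1623/2690 = 225.6513; c·n₁/n = 679·1067/2690 = 269.3283
Stratum 2 (Rural): n₁ = 2242, n₀ = 2917, n = 5159; a·n₀/n = 276·2917/5159 = 156.0558; c·n₁/n = 587·2242/5159 = 255.0987
RR_MH = (225.6513 + 156.0558) / (269.3283 + 255.0987) = 381.7071 / 524.4269 = 0.72786

0.728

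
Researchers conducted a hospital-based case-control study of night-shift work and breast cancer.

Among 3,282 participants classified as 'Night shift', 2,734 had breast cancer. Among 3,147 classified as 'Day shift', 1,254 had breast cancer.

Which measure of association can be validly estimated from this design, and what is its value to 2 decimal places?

7.53

From the description: a = 2734, b = 548, c = 1254, d = 1893.
This is a hospital-based case-control study: participants were sampled on outcome status, so risks in the source population cannot be estimated directly — relative risk is not valid here. The odds ratio is the appropriate measure.
OR = (a·d)/(b·c) = (2734 × 1893) / (548 × 1254) = 5175462 / 687192 = 7.53132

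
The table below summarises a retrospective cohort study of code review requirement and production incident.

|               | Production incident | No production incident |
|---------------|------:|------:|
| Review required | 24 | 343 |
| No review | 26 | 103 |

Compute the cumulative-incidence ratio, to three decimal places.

Cells: a = 24, b = 343, c = 26, d = 103.
Risk in exposed = 24/367 = 0.06540; risk in unexposed = 26/129 = 0.20155.
RR = 0.06540 / 0.20155 = 0.32446
The risk is 68% lower among the exposed than among the unexposed.

0.324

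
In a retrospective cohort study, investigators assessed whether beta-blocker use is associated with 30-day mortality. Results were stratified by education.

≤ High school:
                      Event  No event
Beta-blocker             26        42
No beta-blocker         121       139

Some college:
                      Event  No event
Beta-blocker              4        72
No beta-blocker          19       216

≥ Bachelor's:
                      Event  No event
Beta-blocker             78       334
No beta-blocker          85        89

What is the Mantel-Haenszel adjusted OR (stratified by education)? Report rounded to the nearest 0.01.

0.38

OR_MH = Σ(aᵢdᵢ/nᵢ) / Σ(bᵢcᵢ/nᵢ), where nᵢ is the stratum total.
Stratum 1 (≤ High school): n = 328; a·d/n = 26·139/328 = 11.0183; b·c/n = 42·121/328 = 15.4939
Stratum 2 (Some college): n = 311; a·d/n = 4·216/311 = 2.7781; b·c/n = 72·19/311 = 4.3987
Stratum 3 (≥ Bachelor's): n = 586; a·d/n = 78·89/586 = 11.8464; b·c/n = 334·85/586 = 48.4471
OR_MH = (11.0183 + 2.7781 + 11.8464) / (15.4939 + 4.3987 + 48.4471) = 25.6428 / 68.3397 = 0.37523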